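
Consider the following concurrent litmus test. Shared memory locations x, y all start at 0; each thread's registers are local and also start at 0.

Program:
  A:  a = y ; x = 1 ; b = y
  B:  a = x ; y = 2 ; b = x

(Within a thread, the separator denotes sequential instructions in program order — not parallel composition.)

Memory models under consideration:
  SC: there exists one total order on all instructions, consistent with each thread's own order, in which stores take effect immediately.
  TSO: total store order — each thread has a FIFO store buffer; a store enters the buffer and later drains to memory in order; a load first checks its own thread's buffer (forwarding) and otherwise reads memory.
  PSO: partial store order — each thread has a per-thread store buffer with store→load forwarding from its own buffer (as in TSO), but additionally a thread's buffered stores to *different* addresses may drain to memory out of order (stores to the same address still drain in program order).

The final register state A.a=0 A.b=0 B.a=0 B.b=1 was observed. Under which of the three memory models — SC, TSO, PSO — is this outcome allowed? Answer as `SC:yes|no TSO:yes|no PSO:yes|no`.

SC:yes TSO:yes PSO:yes

outcome vector order: (A.a,A.b,B.a,B.b)
SC: 7 outcomes — {(0,0,0,1); (0,0,1,1); (0,2,0,0); (0,2,0,1); (0,2,1,1); (2,2,0,0); (2,2,0,1)}
TSO: 8 outcomes — {(0,0,0,0); (0,0,0,1); (0,0,1,1); (0,2,0,0); (0,2,0,1); (0,2,1,1); (2,2,0,0); (2,2,0,1)}
PSO: 8 outcomes — {(0,0,0,0); (0,0,0,1); (0,0,1,1); (0,2,0,0); (0,2,0,1); (0,2,1,1); (2,2,0,0); (2,2,0,1)}
target (0,0,0,1) ∈ {SC,TSO,PSO}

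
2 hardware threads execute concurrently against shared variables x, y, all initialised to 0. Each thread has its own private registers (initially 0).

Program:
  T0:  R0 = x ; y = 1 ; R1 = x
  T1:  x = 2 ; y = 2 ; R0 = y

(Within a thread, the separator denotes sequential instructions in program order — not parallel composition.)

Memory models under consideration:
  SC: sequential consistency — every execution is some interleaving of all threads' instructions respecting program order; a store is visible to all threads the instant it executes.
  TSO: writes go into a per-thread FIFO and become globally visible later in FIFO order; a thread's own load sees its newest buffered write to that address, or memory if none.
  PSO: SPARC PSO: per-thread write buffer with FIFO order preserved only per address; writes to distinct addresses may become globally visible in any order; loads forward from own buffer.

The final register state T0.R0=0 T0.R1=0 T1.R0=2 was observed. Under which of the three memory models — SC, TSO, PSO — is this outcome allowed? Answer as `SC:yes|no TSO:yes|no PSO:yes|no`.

outcome vector order: (T0.R0,T0.R1,T1.R0)
under SC → (0,0,2), (0,2,1), (0,2,2), (2,2,1), (2,2,2)
under TSO → (0,0,1), (0,0,2), (0,2,1), (0,2,2), (2,2,1), (2,2,2)
under PSO → (0,0,1), (0,0,2), (0,2,1), (0,2,2), (2,2,1), (2,2,2)
target (0,0,2) ∈ {SC,TSO,PSO}

SC:yes TSO:yes PSO:yes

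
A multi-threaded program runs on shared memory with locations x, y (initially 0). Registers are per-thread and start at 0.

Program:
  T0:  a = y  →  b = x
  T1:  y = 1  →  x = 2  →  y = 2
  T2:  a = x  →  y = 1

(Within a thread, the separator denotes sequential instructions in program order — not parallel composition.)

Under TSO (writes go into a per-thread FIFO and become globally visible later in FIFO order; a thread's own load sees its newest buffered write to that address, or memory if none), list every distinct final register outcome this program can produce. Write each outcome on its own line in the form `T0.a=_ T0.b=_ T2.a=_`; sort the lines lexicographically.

outcome vector order: (T0.a,T0.b,T2.a)
|TSO outcomes| = 10

T0.a=0 T0.b=0 T2.a=0
T0.a=0 T0.b=0 T2.a=2
T0.a=0 T0.b=2 T2.a=0
T0.a=0 T0.b=2 T2.a=2
T0.a=1 T0.b=0 T2.a=0
T0.a=1 T0.b=0 T2.a=2
T0.a=1 T0.b=2 T2.a=0
T0.a=1 T0.b=2 T2.a=2
T0.a=2 T0.b=2 T2.a=0
T0.a=2 T0.b=2 T2.a=2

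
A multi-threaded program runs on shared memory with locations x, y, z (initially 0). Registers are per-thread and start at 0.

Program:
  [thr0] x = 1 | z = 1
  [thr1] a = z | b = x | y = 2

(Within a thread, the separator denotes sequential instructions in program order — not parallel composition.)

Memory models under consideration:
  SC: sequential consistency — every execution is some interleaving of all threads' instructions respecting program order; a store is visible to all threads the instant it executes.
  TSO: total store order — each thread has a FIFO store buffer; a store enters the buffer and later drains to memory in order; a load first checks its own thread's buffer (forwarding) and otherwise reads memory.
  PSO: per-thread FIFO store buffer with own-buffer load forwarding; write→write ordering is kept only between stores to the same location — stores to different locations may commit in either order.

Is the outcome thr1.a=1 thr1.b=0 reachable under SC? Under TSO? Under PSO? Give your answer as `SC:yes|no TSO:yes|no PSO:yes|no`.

SC:no TSO:no PSO:yes

outcome vector order: (thr1.a,thr1.b)
[SC] allowed = {<0 0>; <0 1>; <1 1>}
[TSO] allowed = {<0 0>; <0 1>; <1 1>}
[PSO] allowed = {<0 0>; <0 1>; <1 0>; <1 1>}
target <1 0> ∈ {PSO}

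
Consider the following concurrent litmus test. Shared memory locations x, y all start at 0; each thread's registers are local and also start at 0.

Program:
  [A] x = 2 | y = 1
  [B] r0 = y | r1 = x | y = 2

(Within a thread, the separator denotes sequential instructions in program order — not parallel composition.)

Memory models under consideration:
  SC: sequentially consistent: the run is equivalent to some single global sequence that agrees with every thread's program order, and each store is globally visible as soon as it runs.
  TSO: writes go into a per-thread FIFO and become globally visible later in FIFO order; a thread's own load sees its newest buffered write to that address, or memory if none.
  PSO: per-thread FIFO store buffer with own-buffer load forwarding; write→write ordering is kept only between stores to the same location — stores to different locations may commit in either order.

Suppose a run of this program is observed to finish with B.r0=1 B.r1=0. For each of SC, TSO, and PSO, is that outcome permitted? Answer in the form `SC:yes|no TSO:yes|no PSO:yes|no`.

outcome vector order: (B.r0,B.r1)
SC: 3 outcomes — {00; 02; 12}
TSO: 3 outcomes — {00; 02; 12}
PSO: 4 outcomes — {00; 02; 10; 12}
target 10 ∈ {PSO}

SC:no TSO:no PSO:yes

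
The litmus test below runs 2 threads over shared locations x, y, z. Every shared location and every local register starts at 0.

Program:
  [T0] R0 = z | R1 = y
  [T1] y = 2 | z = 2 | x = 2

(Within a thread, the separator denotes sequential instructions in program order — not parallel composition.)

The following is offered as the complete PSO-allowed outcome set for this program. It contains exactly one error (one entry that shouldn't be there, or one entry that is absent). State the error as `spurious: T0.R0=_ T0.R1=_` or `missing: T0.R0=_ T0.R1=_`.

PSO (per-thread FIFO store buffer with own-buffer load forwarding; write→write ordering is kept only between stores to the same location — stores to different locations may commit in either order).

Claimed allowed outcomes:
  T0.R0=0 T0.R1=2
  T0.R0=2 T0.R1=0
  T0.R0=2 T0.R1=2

outcome vector order: (T0.R0,T0.R1)
PSO: 4 outcomes — {<0 0>; <0 2>; <2 0>; <2 2>}
PSO∖claimed = {<0 0>}

missing: T0.R0=0 T0.R1=0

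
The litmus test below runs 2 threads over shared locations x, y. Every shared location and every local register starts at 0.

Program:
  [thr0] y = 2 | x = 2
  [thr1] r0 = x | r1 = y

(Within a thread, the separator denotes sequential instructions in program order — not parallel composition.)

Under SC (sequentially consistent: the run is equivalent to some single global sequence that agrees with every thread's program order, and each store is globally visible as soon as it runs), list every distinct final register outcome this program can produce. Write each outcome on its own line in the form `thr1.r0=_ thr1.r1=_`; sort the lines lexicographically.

thr1.r0=0 thr1.r1=0
thr1.r0=0 thr1.r1=2
thr1.r0=2 thr1.r1=2

outcome vector order: (thr1.r0,thr1.r1)
|SC outcomes| = 3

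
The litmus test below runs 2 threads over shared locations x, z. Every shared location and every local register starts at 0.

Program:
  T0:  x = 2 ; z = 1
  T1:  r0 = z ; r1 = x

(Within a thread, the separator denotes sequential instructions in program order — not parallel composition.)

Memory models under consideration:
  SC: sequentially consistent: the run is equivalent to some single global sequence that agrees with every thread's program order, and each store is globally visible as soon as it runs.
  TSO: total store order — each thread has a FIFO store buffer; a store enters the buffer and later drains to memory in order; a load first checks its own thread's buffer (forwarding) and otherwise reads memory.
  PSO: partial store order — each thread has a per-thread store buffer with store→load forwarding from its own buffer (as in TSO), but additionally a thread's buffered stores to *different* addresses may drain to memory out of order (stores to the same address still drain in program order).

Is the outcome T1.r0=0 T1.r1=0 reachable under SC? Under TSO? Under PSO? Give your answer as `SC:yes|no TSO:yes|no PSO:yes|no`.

SC:yes TSO:yes PSO:yes

outcome vector order: (T1.r0,T1.r1)
SC (3): <0 0> <0 2> <1 2>
TSO (3): <0 0> <0 2> <1 2>
PSO (4): <0 0> <0 2> <1 0> <1 2>
target <0 0> ∈ {SC,TSO,PSO}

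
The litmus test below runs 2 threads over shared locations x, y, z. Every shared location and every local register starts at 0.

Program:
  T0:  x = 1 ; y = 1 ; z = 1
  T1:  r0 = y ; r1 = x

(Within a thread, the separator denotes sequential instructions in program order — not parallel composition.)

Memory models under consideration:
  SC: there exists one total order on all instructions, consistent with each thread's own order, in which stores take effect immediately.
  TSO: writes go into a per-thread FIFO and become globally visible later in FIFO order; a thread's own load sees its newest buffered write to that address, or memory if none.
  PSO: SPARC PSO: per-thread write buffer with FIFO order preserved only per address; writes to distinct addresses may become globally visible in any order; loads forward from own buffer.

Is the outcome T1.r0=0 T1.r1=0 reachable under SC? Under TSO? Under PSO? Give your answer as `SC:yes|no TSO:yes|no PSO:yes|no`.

SC:yes TSO:yes PSO:yes

outcome vector order: (T1.r0,T1.r1)
SC (3): 00; 01; 11
TSO (3): 00; 01; 11
PSO (4): 00; 01; 10; 11
target 00 ∈ {SC,TSO,PSO}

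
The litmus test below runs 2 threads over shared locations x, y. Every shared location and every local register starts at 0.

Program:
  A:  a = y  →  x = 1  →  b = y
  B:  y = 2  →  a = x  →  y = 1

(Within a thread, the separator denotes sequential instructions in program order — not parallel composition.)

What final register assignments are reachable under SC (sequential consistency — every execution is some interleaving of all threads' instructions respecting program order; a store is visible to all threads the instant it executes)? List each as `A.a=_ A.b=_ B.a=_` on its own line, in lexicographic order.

outcome vector order: (A.a,A.b,B.a)
|SC outcomes| = 10

A.a=0 A.b=0 B.a=1
A.a=0 A.b=1 B.a=0
A.a=0 A.b=1 B.a=1
A.a=0 A.b=2 B.a=0
A.a=0 A.b=2 B.a=1
A.a=1 A.b=1 B.a=0
A.a=2 A.b=1 B.a=0
A.a=2 A.b=1 B.a=1
A.a=2 A.b=2 B.a=0
A.a=2 A.b=2 B.a=1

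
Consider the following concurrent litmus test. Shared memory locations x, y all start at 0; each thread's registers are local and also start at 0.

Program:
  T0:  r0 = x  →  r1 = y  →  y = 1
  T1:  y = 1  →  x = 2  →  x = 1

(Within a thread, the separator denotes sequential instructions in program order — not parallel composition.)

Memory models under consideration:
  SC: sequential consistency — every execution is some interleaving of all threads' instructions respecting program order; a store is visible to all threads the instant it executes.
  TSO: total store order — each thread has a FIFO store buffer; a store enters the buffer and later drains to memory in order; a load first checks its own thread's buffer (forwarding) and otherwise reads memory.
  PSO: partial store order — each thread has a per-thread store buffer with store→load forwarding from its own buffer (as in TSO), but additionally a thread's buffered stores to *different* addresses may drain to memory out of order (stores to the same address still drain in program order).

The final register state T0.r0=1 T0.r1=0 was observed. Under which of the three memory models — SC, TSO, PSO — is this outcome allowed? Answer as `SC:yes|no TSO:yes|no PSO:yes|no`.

SC:no TSO:no PSO:yes

outcome vector order: (T0.r0,T0.r1)
under SC → 0/0; 0/1; 1/1; 2/1
under TSO → 0/0; 0/1; 1/1; 2/1
under PSO → 0/0; 0/1; 1/0; 1/1; 2/0; 2/1
target 1/0 ∈ {PSO}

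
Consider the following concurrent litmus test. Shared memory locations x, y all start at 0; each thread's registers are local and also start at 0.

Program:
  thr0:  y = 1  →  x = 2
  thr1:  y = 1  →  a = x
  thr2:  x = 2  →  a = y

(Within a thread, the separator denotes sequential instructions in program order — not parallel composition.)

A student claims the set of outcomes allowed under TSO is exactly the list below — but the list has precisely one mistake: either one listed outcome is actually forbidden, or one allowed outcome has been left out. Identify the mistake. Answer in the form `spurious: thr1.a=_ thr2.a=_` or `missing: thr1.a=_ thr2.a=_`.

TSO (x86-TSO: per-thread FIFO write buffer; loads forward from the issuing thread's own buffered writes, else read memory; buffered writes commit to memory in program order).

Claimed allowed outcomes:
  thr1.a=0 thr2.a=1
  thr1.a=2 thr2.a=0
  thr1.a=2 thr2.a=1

missing: thr1.a=0 thr2.a=0

outcome vector order: (thr1.a,thr2.a)
under TSO → 00, 01, 20, 21
TSO∖claimed = {00}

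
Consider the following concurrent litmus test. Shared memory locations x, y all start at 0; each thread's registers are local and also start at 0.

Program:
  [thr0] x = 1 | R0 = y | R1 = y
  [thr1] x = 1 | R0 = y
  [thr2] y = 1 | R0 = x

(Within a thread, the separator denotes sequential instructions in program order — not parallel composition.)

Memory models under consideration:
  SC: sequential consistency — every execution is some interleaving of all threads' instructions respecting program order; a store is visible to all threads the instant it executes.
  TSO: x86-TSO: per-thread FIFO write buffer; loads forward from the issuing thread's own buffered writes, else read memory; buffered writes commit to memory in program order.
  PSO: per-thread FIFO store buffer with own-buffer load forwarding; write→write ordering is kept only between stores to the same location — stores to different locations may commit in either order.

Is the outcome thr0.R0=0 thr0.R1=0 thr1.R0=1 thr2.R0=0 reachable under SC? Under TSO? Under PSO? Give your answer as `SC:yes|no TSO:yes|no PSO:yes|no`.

outcome vector order: (thr0.R0,thr0.R1,thr1.R0,thr2.R0)
[SC] allowed = {<0 0 0 1> <0 0 1 1> <0 1 0 1> <0 1 1 1> <1 1 0 1> <1 1 1 0> <1 1 1 1>}
[TSO] allowed = {<0 0 0 0> <0 0 0 1> <0 0 1 0> <0 0 1 1> <0 1 0 0> <0 1 0 1> <0 1 1 0> <0 1 1 1> <1 1 0 0> <1 1 0 1> <1 1 1 0> <1 1 1 1>}
[PSO] allowed = {<0 0 0 0> <0 0 0 1> <0 0 1 0> <0 0 1 1> <0 1 0 0> <0 1 0 1> <0 1 1 0> <0 1 1 1> <1 1 0 0> <1 1 0 1> <1 1 1 0> <1 1 1 1>}
target <0 0 1 0> ∈ {TSO,PSO}

SC:no TSO:yes PSO:yes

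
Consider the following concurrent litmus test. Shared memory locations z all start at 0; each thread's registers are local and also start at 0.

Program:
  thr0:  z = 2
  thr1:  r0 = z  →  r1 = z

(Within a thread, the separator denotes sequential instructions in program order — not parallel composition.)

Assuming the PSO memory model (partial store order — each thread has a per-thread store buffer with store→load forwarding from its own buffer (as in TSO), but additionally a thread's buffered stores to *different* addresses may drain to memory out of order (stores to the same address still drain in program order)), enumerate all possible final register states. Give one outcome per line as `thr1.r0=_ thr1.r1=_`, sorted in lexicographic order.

thr1.r0=0 thr1.r1=0
thr1.r0=0 thr1.r1=2
thr1.r0=2 thr1.r1=2

outcome vector order: (thr1.r0,thr1.r1)
|PSO outcomes| = 3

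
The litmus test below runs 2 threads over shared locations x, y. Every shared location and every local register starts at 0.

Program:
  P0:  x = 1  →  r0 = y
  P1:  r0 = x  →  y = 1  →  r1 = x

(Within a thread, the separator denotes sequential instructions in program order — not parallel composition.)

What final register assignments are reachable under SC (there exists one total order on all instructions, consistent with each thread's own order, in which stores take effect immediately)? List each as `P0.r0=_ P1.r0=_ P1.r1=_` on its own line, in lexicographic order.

P0.r0=0 P1.r0=0 P1.r1=1
P0.r0=0 P1.r0=1 P1.r1=1
P0.r0=1 P1.r0=0 P1.r1=0
P0.r0=1 P1.r0=0 P1.r1=1
P0.r0=1 P1.r0=1 P1.r1=1

outcome vector order: (P0.r0,P1.r0,P1.r1)
|SC outcomes| = 5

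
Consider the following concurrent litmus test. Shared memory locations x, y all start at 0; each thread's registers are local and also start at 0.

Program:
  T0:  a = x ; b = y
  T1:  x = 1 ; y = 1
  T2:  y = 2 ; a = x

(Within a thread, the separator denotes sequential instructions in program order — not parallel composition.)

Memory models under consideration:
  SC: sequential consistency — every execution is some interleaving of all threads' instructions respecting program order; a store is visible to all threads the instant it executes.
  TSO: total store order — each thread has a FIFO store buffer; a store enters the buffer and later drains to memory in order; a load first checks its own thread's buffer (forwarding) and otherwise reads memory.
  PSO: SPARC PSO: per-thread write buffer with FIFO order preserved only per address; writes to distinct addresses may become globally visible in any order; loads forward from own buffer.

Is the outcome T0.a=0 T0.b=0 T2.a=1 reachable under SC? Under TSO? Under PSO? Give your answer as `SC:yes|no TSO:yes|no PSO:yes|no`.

outcome vector order: (T0.a,T0.b,T2.a)
[SC] allowed = {(0,0,0); (0,0,1); (0,1,0); (0,1,1); (0,2,0); (0,2,1); (1,0,1); (1,1,0); (1,1,1); (1,2,0); (1,2,1)}
[TSO] allowed = {(0,0,0); (0,0,1); (0,1,0); (0,1,1); (0,2,0); (0,2,1); (1,0,0); (1,0,1); (1,1,0); (1,1,1); (1,2,0); (1,2,1)}
[PSO] allowed = {(0,0,0); (0,0,1); (0,1,0); (0,1,1); (0,2,0); (0,2,1); (1,0,0); (1,0,1); (1,1,0); (1,1,1); (1,2,0); (1,2,1)}
target (0,0,1) ∈ {SC,TSO,PSO}

SC:yes TSO:yes PSO:yes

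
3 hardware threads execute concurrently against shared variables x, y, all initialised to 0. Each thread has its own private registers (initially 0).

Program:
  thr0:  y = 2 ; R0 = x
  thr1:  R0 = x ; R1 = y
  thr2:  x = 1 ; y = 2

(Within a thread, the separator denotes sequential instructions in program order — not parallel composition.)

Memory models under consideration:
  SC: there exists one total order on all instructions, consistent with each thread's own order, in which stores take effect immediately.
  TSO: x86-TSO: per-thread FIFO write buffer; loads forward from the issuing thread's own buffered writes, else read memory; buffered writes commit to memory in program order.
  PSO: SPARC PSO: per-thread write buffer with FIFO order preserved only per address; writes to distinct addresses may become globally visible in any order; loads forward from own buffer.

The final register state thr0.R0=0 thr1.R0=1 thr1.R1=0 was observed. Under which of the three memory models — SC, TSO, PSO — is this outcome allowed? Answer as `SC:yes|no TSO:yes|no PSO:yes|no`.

outcome vector order: (thr0.R0,thr1.R0,thr1.R1)
SC (7): 000, 002, 012, 100, 102, 110, 112
TSO (8): 000, 002, 010, 012, 100, 102, 110, 112
PSO (8): 000, 002, 010, 012, 100, 102, 110, 112
target 010 ∈ {TSO,PSO}

SC:no TSO:yes PSO:yes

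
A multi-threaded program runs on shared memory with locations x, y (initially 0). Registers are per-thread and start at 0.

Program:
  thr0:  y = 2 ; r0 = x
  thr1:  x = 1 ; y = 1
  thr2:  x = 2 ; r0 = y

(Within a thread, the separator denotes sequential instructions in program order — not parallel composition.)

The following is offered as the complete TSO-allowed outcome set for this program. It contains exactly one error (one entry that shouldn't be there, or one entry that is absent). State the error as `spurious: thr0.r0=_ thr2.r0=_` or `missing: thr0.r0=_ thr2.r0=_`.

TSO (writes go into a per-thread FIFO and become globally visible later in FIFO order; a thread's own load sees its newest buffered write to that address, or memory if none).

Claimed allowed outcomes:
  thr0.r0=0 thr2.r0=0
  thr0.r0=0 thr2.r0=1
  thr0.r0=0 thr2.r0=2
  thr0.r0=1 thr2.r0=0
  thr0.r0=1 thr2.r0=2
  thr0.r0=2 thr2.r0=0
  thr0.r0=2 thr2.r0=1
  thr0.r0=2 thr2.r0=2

missing: thr0.r0=1 thr2.r0=1

outcome vector order: (thr0.r0,thr2.r0)
TSO: 9 outcomes — {<0 0> <0 1> <0 2> <1 0> <1 1> <1 2> <2 0> <2 1> <2 2>}
TSO∖claimed = {<1 1>}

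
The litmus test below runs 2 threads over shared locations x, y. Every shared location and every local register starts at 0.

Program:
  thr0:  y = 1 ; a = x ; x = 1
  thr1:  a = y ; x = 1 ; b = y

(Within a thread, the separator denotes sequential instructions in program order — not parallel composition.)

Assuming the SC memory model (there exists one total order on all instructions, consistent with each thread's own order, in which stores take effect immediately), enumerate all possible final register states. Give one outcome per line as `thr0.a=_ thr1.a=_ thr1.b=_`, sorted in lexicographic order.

outcome vector order: (thr0.a,thr1.a,thr1.b)
|SC outcomes| = 5

thr0.a=0 thr1.a=0 thr1.b=1
thr0.a=0 thr1.a=1 thr1.b=1
thr0.a=1 thr1.a=0 thr1.b=0
thr0.a=1 thr1.a=0 thr1.b=1
thr0.a=1 thr1.a=1 thr1.b=1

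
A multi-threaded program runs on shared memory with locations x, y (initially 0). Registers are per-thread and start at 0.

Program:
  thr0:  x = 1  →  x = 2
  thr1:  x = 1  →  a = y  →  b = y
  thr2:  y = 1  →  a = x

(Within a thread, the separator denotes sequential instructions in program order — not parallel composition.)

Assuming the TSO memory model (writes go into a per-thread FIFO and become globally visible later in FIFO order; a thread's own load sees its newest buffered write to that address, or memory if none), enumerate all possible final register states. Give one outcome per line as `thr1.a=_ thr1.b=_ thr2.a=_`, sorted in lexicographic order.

thr1.a=0 thr1.b=0 thr2.a=0
thr1.a=0 thr1.b=0 thr2.a=1
thr1.a=0 thr1.b=0 thr2.a=2
thr1.a=0 thr1.b=1 thr2.a=0
thr1.a=0 thr1.b=1 thr2.a=1
thr1.a=0 thr1.b=1 thr2.a=2
thr1.a=1 thr1.b=1 thr2.a=0
thr1.a=1 thr1.b=1 thr2.a=1
thr1.a=1 thr1.b=1 thr2.a=2

outcome vector order: (thr1.a,thr1.b,thr2.a)
|TSO outcomes| = 9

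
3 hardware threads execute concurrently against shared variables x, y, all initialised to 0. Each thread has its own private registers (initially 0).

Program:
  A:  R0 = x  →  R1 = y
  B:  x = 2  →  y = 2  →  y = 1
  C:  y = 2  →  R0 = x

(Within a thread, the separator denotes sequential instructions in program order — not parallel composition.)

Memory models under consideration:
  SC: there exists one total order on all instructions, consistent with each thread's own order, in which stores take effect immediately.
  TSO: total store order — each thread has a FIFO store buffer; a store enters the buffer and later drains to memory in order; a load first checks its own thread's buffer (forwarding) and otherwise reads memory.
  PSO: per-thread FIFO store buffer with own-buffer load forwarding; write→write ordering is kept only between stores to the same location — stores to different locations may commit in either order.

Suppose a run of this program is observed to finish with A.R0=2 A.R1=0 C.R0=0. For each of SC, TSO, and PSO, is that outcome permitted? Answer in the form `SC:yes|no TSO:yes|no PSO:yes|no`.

outcome vector order: (A.R0,A.R1,C.R0)
SC (11): 0/0/0, 0/0/2, 0/1/0, 0/1/2, 0/2/0, 0/2/2, 2/0/2, 2/1/0, 2/1/2, 2/2/0, 2/2/2
TSO (12): 0/0/0, 0/0/2, 0/1/0, 0/1/2, 0/2/0, 0/2/2, 2/0/0, 2/0/2, 2/1/0, 2/1/2, 2/2/0, 2/2/2
PSO (12): 0/0/0, 0/0/2, 0/1/0, 0/1/2, 0/2/0, 0/2/2, 2/0/0, 2/0/2, 2/1/0, 2/1/2, 2/2/0, 2/2/2
target 2/0/0 ∈ {TSO,PSO}

SC:no TSO:yes PSO:yes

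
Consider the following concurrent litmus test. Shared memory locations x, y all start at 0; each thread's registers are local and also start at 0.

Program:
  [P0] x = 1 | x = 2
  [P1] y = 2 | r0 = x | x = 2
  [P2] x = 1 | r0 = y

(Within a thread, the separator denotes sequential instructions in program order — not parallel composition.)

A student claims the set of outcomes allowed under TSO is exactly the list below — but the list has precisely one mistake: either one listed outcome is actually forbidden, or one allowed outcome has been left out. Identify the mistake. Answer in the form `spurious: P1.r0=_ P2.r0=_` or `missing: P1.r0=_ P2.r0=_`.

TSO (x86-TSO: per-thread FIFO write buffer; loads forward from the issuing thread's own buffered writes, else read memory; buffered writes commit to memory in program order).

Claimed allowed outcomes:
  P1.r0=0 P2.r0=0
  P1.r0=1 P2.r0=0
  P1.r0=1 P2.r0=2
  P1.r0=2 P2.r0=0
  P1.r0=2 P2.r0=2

missing: P1.r0=0 P2.r0=2

outcome vector order: (P1.r0,P2.r0)
TSO (6): 0/0; 0/2; 1/0; 1/2; 2/0; 2/2
TSO∖claimed = {0/2}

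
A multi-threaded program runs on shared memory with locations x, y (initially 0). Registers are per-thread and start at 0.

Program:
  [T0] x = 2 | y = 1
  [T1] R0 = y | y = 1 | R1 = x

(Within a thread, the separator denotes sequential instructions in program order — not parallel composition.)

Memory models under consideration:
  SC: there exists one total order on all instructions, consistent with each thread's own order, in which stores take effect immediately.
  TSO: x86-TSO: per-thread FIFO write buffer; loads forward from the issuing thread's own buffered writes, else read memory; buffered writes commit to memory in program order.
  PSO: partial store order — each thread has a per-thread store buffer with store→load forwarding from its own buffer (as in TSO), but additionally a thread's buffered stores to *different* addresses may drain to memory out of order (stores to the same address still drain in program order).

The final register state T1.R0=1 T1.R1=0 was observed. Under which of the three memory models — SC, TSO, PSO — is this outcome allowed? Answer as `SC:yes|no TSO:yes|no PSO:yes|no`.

SC:no TSO:no PSO:yes

outcome vector order: (T1.R0,T1.R1)
[SC] allowed = {0/0, 0/2, 1/2}
[TSO] allowed = {0/0, 0/2, 1/2}
[PSO] allowed = {0/0, 0/2, 1/0, 1/2}
target 1/0 ∈ {PSO}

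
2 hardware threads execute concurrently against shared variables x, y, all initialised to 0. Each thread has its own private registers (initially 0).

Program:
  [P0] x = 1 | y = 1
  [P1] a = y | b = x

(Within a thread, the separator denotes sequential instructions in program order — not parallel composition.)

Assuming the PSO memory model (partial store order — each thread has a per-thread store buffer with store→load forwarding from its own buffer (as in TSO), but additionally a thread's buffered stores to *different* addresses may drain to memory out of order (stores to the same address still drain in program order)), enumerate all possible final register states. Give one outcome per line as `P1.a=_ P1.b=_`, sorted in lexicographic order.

P1.a=0 P1.b=0
P1.a=0 P1.b=1
P1.a=1 P1.b=0
P1.a=1 P1.b=1

outcome vector order: (P1.a,P1.b)
|PSO outcomes| = 4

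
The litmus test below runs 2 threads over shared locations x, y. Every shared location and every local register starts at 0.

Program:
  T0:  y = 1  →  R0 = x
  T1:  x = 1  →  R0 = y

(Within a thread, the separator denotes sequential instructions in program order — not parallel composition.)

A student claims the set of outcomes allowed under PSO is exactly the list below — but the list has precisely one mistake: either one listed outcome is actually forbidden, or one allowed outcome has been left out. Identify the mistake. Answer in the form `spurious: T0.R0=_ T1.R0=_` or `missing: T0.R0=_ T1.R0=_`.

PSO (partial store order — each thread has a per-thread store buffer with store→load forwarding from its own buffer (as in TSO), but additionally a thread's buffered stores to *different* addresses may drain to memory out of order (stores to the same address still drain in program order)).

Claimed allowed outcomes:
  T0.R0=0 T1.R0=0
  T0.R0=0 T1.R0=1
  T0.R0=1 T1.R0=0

missing: T0.R0=1 T1.R0=1

outcome vector order: (T0.R0,T1.R0)
under PSO → 00 01 10 11
PSO∖claimed = {11}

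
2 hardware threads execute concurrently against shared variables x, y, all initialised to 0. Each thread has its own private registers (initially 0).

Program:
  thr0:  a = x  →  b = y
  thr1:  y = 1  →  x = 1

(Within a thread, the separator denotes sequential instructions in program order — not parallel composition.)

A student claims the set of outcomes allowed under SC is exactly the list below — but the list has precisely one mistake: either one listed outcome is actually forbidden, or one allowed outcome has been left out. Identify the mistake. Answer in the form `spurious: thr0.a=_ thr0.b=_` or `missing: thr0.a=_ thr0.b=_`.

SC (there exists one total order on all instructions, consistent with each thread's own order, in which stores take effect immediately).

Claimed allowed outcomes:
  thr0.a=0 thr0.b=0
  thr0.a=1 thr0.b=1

outcome vector order: (thr0.a,thr0.b)
SC: 3 outcomes — {<0 0> <0 1> <1 1>}
SC∖claimed = {<0 1>}

missing: thr0.a=0 thr0.b=1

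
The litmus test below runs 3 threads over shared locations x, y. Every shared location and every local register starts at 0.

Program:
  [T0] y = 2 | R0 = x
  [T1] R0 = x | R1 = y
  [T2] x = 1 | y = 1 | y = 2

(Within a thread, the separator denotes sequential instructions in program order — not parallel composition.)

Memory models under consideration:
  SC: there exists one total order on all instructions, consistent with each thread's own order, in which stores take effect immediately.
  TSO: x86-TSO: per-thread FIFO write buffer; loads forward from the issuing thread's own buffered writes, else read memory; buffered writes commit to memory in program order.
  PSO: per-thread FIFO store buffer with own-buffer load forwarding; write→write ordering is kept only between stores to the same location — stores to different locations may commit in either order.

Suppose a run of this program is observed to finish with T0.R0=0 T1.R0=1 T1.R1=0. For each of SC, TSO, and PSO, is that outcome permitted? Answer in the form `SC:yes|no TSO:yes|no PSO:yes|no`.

outcome vector order: (T0.R0,T1.R0,T1.R1)
[SC] allowed = {000, 001, 002, 011, 012, 100, 101, 102, 110, 111, 112}
[TSO] allowed = {000, 001, 002, 010, 011, 012, 100, 101, 102, 110, 111, 112}
[PSO] allowed = {000, 001, 002, 010, 011, 012, 100, 101, 102, 110, 111, 112}
target 010 ∈ {TSO,PSO}

SC:no TSO:yes PSO:yes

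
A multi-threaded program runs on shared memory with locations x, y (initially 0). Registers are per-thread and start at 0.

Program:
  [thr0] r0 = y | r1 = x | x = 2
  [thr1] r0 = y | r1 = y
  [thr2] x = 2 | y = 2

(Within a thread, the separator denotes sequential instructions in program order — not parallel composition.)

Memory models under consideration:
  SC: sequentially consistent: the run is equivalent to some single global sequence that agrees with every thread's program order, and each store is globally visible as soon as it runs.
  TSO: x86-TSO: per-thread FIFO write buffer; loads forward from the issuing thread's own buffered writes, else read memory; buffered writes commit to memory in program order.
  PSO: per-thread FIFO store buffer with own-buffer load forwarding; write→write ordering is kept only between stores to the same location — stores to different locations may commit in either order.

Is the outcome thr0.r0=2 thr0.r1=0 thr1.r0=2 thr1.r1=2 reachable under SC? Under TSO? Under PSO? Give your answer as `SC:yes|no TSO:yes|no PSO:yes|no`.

SC:no TSO:no PSO:yes

outcome vector order: (thr0.r0,thr0.r1,thr1.r0,thr1.r1)
SC: 9 outcomes — {(0,0,0,0), (0,0,0,2), (0,0,2,2), (0,2,0,0), (0,2,0,2), (0,2,2,2), (2,2,0,0), (2,2,0,2), (2,2,2,2)}
TSO: 9 outcomes — {(0,0,0,0), (0,0,0,2), (0,0,2,2), (0,2,0,0), (0,2,0,2), (0,2,2,2), (2,2,0,0), (2,2,0,2), (2,2,2,2)}
PSO: 12 outcomes — {(0,0,0,0), (0,0,0,2), (0,0,2,2), (0,2,0,0), (0,2,0,2), (0,2,2,2), (2,0,0,0), (2,0,0,2), (2,0,2,2), (2,2,0,0), (2,2,0,2), (2,2,2,2)}
target (2,0,2,2) ∈ {PSO}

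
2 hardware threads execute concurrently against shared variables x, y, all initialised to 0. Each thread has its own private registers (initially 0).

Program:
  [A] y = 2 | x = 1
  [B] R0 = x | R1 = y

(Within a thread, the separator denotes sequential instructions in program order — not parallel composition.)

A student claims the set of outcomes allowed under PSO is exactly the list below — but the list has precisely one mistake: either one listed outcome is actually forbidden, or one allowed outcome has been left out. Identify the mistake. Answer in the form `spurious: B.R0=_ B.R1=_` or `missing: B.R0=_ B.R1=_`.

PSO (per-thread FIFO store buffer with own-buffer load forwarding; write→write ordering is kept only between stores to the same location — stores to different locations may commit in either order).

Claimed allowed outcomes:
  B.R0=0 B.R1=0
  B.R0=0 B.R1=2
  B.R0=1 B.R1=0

outcome vector order: (B.R0,B.R1)
[PSO] allowed = {<0 0>, <0 2>, <1 0>, <1 2>}
PSO∖claimed = {<1 2>}

missing: B.R0=1 B.R1=2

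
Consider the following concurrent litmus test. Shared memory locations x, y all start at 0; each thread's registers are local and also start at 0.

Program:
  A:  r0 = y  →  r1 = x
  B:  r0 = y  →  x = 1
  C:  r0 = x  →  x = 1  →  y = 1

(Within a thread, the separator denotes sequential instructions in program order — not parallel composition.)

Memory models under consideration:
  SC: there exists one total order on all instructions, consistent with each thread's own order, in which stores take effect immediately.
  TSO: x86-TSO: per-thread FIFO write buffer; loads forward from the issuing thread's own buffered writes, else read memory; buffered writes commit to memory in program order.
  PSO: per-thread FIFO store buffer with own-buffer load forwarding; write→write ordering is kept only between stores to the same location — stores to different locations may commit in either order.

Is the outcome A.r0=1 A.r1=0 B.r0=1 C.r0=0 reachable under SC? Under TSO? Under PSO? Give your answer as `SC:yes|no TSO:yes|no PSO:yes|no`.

SC:no TSO:no PSO:yes

outcome vector order: (A.r0,A.r1,B.r0,C.r0)
SC: 9 outcomes — {0000; 0001; 0010; 0100; 0101; 0110; 1100; 1101; 1110}
TSO: 9 outcomes — {0000; 0001; 0010; 0100; 0101; 0110; 1100; 1101; 1110}
PSO: 11 outcomes — {0000; 0001; 0010; 0100; 0101; 0110; 1000; 1010; 1100; 1101; 1110}
target 1010 ∈ {PSO}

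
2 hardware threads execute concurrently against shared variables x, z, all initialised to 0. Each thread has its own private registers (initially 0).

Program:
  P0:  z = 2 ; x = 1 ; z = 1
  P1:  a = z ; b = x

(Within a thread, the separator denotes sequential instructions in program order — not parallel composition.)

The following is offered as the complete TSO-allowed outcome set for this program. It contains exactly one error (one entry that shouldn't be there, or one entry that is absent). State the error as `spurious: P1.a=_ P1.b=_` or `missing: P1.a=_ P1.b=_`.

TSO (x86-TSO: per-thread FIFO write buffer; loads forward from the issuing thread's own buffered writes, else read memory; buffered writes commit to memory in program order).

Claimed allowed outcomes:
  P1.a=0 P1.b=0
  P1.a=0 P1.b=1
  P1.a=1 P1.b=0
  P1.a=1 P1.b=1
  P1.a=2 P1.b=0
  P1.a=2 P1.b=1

outcome vector order: (P1.a,P1.b)
TSO: 5 outcomes — {0/0, 0/1, 1/1, 2/0, 2/1}
claimed∖TSO = {1/0}

spurious: P1.a=1 P1.b=0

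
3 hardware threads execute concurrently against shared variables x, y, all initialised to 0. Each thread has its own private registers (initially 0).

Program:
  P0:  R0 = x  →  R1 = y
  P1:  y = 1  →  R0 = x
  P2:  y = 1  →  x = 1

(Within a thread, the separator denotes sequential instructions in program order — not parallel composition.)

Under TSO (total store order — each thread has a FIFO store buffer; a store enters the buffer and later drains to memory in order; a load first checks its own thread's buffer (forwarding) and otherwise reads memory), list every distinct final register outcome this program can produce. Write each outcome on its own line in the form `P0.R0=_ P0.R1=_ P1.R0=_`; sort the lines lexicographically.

P0.R0=0 P0.R1=0 P1.R0=0
P0.R0=0 P0.R1=0 P1.R0=1
P0.R0=0 P0.R1=1 P1.R0=0
P0.R0=0 P0.R1=1 P1.R0=1
P0.R0=1 P0.R1=1 P1.R0=0
P0.R0=1 P0.R1=1 P1.R0=1

outcome vector order: (P0.R0,P0.R1,P1.R0)
|TSO outcomes| = 6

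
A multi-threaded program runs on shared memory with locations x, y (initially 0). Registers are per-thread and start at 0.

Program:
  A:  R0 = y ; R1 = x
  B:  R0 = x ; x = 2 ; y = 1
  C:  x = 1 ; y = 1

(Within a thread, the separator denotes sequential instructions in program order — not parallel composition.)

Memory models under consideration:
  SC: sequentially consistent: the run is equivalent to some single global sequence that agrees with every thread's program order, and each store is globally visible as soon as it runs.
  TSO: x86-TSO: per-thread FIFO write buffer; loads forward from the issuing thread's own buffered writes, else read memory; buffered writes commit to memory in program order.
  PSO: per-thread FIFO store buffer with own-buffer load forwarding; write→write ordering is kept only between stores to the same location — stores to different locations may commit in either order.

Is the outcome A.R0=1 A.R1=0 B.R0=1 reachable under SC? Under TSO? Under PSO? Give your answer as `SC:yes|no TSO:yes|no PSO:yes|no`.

SC:no TSO:no PSO:yes

outcome vector order: (A.R0,A.R1,B.R0)
under SC → 0/0/0 0/0/1 0/1/0 0/1/1 0/2/0 0/2/1 1/1/0 1/1/1 1/2/0 1/2/1
under TSO → 0/0/0 0/0/1 0/1/0 0/1/1 0/2/0 0/2/1 1/1/0 1/1/1 1/2/0 1/2/1
under PSO → 0/0/0 0/0/1 0/1/0 0/1/1 0/2/0 0/2/1 1/0/0 1/0/1 1/1/0 1/1/1 1/2/0 1/2/1
target 1/0/1 ∈ {PSO}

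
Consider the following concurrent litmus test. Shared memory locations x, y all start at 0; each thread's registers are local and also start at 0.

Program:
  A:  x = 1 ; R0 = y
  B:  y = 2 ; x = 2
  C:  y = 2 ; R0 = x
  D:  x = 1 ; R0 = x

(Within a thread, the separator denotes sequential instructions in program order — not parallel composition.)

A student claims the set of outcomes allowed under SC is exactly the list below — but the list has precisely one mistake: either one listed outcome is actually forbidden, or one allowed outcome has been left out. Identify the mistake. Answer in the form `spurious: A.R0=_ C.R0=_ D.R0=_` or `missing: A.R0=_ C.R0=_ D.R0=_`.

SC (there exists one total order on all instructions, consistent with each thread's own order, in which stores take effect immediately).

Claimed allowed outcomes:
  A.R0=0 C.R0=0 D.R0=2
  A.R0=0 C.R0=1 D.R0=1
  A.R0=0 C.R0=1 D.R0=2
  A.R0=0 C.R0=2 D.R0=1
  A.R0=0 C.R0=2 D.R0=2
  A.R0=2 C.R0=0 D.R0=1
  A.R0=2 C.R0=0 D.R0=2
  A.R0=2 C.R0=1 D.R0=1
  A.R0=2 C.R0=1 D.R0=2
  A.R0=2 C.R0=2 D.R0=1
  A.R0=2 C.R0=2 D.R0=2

spurious: A.R0=0 C.R0=0 D.R0=2

outcome vector order: (A.R0,C.R0,D.R0)
under SC → 011, 012, 021, 022, 201, 202, 211, 212, 221, 222
claimed∖SC = {002}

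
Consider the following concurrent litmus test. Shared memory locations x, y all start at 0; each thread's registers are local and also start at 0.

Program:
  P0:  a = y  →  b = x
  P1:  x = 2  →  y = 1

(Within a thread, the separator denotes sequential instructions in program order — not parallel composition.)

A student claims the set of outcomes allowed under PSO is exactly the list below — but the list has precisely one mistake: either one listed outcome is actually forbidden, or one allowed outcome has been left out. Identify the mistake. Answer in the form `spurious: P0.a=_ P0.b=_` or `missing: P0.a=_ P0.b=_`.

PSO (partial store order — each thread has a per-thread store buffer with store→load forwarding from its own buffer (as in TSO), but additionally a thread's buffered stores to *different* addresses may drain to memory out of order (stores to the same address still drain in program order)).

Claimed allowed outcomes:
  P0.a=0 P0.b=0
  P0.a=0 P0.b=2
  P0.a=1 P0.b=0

missing: P0.a=1 P0.b=2

outcome vector order: (P0.a,P0.b)
PSO: 4 outcomes — {(0,0), (0,2), (1,0), (1,2)}
PSO∖claimed = {(1,2)}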